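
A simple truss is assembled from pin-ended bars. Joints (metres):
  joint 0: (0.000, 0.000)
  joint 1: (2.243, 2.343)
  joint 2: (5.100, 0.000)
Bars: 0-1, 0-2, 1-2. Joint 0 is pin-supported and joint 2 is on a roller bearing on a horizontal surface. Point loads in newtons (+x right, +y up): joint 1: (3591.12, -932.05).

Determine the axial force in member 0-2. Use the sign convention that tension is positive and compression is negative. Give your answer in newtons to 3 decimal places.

N=3 nodes, M=3 members, R=3 reactions → 2N=6, M+R=6
member 0 (0-1): L=3.2436, (cx,cy)=(0.6915,0.7224)
member 1 (0-2): L=5.1000, (cx,cy)=(1.0000,0.0000)
member 2 (1-2): L=3.6949, (cx,cy)=(0.7732,-0.6341)
solve A·x = −loads:
  F[0-1] = +1561.1074 N (tension)
  F[0-2] = +2511.5774 N (tension)
  F[1-2] = -3248.1496 N (compression)
  Rx@0 = -3591.1200 N
  Ry@0 = -1127.6720 N
  Ry@2 = +2059.7220 N

2511.577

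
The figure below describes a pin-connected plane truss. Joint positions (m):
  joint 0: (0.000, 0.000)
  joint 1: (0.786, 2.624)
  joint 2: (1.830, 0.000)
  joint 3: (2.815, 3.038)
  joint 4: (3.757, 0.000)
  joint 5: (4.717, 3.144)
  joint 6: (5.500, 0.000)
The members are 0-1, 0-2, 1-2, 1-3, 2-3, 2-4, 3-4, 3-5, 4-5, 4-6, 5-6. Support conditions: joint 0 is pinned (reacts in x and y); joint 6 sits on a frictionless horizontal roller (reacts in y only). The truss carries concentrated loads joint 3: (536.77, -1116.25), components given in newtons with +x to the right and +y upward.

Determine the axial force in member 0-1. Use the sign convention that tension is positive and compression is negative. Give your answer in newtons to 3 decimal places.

N=7 nodes, M=11 members, R=3 reactions → 2N=14, M+R=14
member 0 (0-1): L=2.7392, (cx,cy)=(0.2869,0.9579)
member 1 (0-2): L=1.8300, (cx,cy)=(1.0000,0.0000)
member 2 (1-2): L=2.8241, (cx,cy)=(0.3697,-0.9292)
member 3 (1-3): L=2.0708, (cx,cy)=(0.9798,0.1999)
member 4 (2-3): L=3.1937, (cx,cy)=(0.3084,0.9513)
member 5 (2-4): L=1.9270, (cx,cy)=(1.0000,0.0000)
member 6 (3-4): L=3.1807, (cx,cy)=(0.2962,-0.9551)
member 7 (3-5): L=1.9050, (cx,cy)=(0.9985,0.0556)
member 8 (4-5): L=3.2873, (cx,cy)=(0.2920,0.9564)
member 9 (4-6): L=1.7430, (cx,cy)=(1.0000,0.0000)
member 10 (5-6): L=3.2400, (cx,cy)=(0.2417,-0.9704)
solve A·x = −loads:
  F[0-1] = -259.3471 N (compression)
  F[0-2] = +611.1886 N (tension)
  F[1-2] = +232.1907 N (tension)
  F[1-3] = -163.5569 N (compression)
  F[2-3] = -226.7985 N (compression)
  F[2-4] = +766.9743 N (tension)
  F[3-4] = -937.1274 N (compression)
  F[3-5] = -490.1924 N (compression)
  F[4-5] = +935.8825 N (tension)
  F[4-6] = +216.1243 N (tension)
  F[5-6] = -894.3169 N (compression)
  Rx@0 = -536.7700 N
  Ry@0 = +248.4407 N
  Ry@6 = +867.8093 N

-259.347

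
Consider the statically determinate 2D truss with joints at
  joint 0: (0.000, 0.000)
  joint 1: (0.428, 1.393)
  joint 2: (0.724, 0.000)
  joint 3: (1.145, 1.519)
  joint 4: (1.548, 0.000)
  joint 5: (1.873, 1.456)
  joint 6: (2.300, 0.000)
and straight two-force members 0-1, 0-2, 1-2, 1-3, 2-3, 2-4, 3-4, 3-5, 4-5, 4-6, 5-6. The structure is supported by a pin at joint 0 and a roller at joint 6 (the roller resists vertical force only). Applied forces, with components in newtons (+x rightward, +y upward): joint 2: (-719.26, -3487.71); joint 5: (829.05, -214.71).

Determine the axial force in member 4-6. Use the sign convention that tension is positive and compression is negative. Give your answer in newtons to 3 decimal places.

N=7 nodes, M=11 members, R=3 reactions → 2N=14, M+R=14
member 0 (0-1): L=1.4573, (cx,cy)=(0.2937,0.9559)
member 1 (0-2): L=0.7240, (cx,cy)=(1.0000,0.0000)
member 2 (1-2): L=1.4241, (cx,cy)=(0.2079,-0.9782)
member 3 (1-3): L=0.7280, (cx,cy)=(0.9849,0.1731)
member 4 (2-3): L=1.5763, (cx,cy)=(0.2671,0.9637)
member 5 (2-4): L=0.8240, (cx,cy)=(1.0000,0.0000)
member 6 (3-4): L=1.5716, (cx,cy)=(0.2564,-0.9666)
member 7 (3-5): L=0.7307, (cx,cy)=(0.9963,-0.0862)
member 8 (4-5): L=1.4918, (cx,cy)=(0.2179,0.9760)
member 9 (4-6): L=0.7520, (cx,cy)=(1.0000,0.0000)
member 10 (5-6): L=1.5173, (cx,cy)=(0.2814,-0.9596)
solve A·x = −loads:
  F[0-1] = -1992.7618 N (compression)
  F[0-2] = +695.0642 N (tension)
  F[1-2] = +1775.9421 N (tension)
  F[1-3] = -969.0293 N (compression)
  F[2-3] = +1816.5443 N (tension)
  F[2-4] = +1298.2780 N (tension)
  F[3-4] = -1633.0753 N (compression)
  F[3-5] = -50.6394 N (compression)
  F[4-5] = +1617.3131 N (tension)
  F[4-6] = +527.1643 N (tension)
  F[5-6] = -1873.2501 N (compression)
  Rx@0 = -109.7900 N
  Ry@0 = +1904.8762 N
  Ry@6 = +1797.5438 N

527.164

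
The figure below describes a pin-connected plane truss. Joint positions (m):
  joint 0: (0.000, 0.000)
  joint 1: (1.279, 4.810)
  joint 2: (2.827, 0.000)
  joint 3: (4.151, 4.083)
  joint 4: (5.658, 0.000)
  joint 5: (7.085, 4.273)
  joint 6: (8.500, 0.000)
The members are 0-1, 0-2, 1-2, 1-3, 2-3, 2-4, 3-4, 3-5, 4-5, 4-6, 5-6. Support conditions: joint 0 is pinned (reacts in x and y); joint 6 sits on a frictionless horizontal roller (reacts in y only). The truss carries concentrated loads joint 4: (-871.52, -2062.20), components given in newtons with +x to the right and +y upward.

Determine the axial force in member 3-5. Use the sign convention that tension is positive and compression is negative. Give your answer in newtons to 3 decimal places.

N=7 nodes, M=11 members, R=3 reactions → 2N=14, M+R=14
member 0 (0-1): L=4.9771, (cx,cy)=(0.2570,0.9664)
member 1 (0-2): L=2.8270, (cx,cy)=(1.0000,0.0000)
member 2 (1-2): L=5.0530, (cx,cy)=(0.3064,-0.9519)
member 3 (1-3): L=2.9626, (cx,cy)=(0.9694,-0.2454)
member 4 (2-3): L=4.2923, (cx,cy)=(0.3085,0.9512)
member 5 (2-4): L=2.8310, (cx,cy)=(1.0000,0.0000)
member 6 (3-4): L=4.3522, (cx,cy)=(0.3463,-0.9381)
member 7 (3-5): L=2.9401, (cx,cy)=(0.9979,0.0646)
member 8 (4-5): L=4.5050, (cx,cy)=(0.3168,0.9485)
member 9 (4-6): L=2.8420, (cx,cy)=(1.0000,0.0000)
member 10 (5-6): L=4.5012, (cx,cy)=(0.3144,-0.9493)
solve A·x = −loads:
  F[0-1] = -713.4620 N (compression)
  F[0-2] = -688.1782 N (compression)
  F[1-2] = +841.6504 N (tension)
  F[1-3] = -455.1011 N (compression)
  F[2-3] = -842.2518 N (compression)
  F[2-4] = -170.5341 N (compression)
  F[3-4] = +670.5535 N (tension)
  F[3-5] = -935.1257 N (compression)
  F[4-5] = +1510.9323 N (tension)
  F[4-6] = +454.5675 N (tension)
  F[5-6] = -1446.0047 N (compression)
  Rx@0 = +871.5200 N
  Ry@0 = +689.5026 N
  Ry@6 = +1372.6974 N

-935.126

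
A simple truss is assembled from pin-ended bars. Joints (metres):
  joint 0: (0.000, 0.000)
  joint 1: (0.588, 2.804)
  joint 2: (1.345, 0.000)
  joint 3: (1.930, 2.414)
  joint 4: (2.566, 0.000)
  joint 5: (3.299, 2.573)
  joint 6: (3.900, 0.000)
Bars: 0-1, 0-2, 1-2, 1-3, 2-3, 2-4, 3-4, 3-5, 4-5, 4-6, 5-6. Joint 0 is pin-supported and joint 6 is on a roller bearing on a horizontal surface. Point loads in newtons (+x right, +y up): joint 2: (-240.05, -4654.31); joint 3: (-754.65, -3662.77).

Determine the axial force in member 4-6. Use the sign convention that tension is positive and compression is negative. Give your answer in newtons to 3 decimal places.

689.207

N=7 nodes, M=11 members, R=3 reactions → 2N=14, M+R=14
member 0 (0-1): L=2.8650, (cx,cy)=(0.2052,0.9787)
member 1 (0-2): L=1.3450, (cx,cy)=(1.0000,0.0000)
member 2 (1-2): L=2.9044, (cx,cy)=(0.2606,-0.9654)
member 3 (1-3): L=1.3975, (cx,cy)=(0.9603,-0.2791)
member 4 (2-3): L=2.4839, (cx,cy)=(0.2355,0.9719)
member 5 (2-4): L=1.2210, (cx,cy)=(1.0000,0.0000)
member 6 (3-4): L=2.4964, (cx,cy)=(0.2548,-0.9670)
member 7 (3-5): L=1.3782, (cx,cy)=(0.9933,0.1154)
member 8 (4-5): L=2.6754, (cx,cy)=(0.2740,0.9617)
member 9 (4-6): L=1.3340, (cx,cy)=(1.0000,0.0000)
member 10 (5-6): L=2.6423, (cx,cy)=(0.2275,-0.9738)
solve A·x = −loads:
  F[0-1] = -5483.1706 N (compression)
  F[0-2] = +130.6463 N (tension)
  F[1-2] = +6399.3955 N (tension)
  F[1-3] = -2908.8485 N (compression)
  F[2-3] = -1568.0054 N (compression)
  F[2-4] = +2407.9315 N (tension)
  F[3-4] = -3241.3455 N (compression)
  F[3-5] = -1592.7712 N (compression)
  F[4-5] = +3259.0956 N (tension)
  F[4-6] = +689.2073 N (tension)
  F[5-6] = -3030.0562 N (compression)
  Rx@0 = +994.7000 N
  Ry@0 = +5366.4472 N
  Ry@6 = +2950.6328 N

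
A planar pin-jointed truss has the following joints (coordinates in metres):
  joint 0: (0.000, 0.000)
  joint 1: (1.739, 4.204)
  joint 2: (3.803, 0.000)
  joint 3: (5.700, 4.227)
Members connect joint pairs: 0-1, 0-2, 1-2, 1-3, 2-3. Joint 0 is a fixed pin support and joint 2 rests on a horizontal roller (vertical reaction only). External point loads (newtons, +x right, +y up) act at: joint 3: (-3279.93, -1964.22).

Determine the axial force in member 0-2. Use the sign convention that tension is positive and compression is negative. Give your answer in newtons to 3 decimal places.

-2177.201

N=4 nodes, M=5 members, R=3 reactions → 2N=8, M+R=8
member 0 (0-1): L=4.5495, (cx,cy)=(0.3822,0.9241)
member 1 (0-2): L=3.8030, (cx,cy)=(1.0000,0.0000)
member 2 (1-2): L=4.6833, (cx,cy)=(0.4407,-0.8976)
member 3 (1-3): L=3.9611, (cx,cy)=(1.0000,0.0058)
member 4 (2-3): L=4.6332, (cx,cy)=(0.4094,0.9123)
solve A·x = −loads:
  F[0-1] = -2884.8991 N (compression)
  F[0-2] = -2177.2010 N (compression)
  F[1-2] = +2954.2316 N (tension)
  F[1-3] = -2404.7311 N (compression)
  F[2-3] = -2137.6497 N (compression)
  Rx@0 = +3279.9300 N
  Ry@0 = +2665.8267 N
  Ry@2 = -701.6067 N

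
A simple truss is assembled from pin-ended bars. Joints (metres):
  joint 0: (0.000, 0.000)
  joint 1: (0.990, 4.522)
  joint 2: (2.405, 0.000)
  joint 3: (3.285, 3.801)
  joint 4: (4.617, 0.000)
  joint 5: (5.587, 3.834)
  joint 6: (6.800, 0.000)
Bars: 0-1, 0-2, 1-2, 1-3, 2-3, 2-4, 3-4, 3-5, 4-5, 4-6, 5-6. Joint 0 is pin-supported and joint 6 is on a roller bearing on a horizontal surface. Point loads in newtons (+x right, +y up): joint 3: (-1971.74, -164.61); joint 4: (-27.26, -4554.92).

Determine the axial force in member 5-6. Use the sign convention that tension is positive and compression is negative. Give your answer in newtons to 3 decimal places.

-2171.164

N=7 nodes, M=11 members, R=3 reactions → 2N=14, M+R=14
member 0 (0-1): L=4.6291, (cx,cy)=(0.2139,0.9769)
member 1 (0-2): L=2.4050, (cx,cy)=(1.0000,0.0000)
member 2 (1-2): L=4.7382, (cx,cy)=(0.2986,-0.9544)
member 3 (1-3): L=2.4056, (cx,cy)=(0.9540,-0.2997)
member 4 (2-3): L=3.9015, (cx,cy)=(0.2256,0.9742)
member 5 (2-4): L=2.2120, (cx,cy)=(1.0000,0.0000)
member 6 (3-4): L=4.0276, (cx,cy)=(0.3307,-0.9437)
member 7 (3-5): L=2.3022, (cx,cy)=(0.9999,0.0143)
member 8 (4-5): L=3.9548, (cx,cy)=(0.2453,0.9695)
member 9 (4-6): L=2.1830, (cx,cy)=(1.0000,0.0000)
member 10 (5-6): L=4.0213, (cx,cy)=(0.3016,-0.9534)
solve A·x = −loads:
  F[0-1] = -2712.2491 N (compression)
  F[0-2] = -1418.9465 N (compression)
  F[1-2] = +3290.6108 N (tension)
  F[1-3] = -1638.0517 N (compression)
  F[2-3] = -3223.5176 N (compression)
  F[2-4] = +290.8177 N (tension)
  F[3-4] = +2615.0782 N (tension)
  F[3-5] = -1183.0457 N (compression)
  F[4-5] = +2152.7477 N (tension)
  F[4-6] = +654.9166 N (tension)
  F[5-6] = -2171.1640 N (compression)
  Rx@0 = +1999.0000 N
  Ry@0 = +2649.4968 N
  Ry@6 = +2070.0332 N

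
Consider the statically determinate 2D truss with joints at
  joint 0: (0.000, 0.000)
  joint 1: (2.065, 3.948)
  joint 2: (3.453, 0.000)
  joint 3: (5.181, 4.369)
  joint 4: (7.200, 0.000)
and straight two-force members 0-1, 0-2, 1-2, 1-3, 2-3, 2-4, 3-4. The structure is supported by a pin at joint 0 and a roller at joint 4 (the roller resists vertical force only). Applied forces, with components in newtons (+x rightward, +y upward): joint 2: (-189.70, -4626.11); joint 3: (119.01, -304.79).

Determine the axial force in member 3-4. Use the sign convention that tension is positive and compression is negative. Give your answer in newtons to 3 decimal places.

-2765.210

N=5 nodes, M=7 members, R=3 reactions → 2N=10, M+R=10
member 0 (0-1): L=4.4554, (cx,cy)=(0.4635,0.8861)
member 1 (0-2): L=3.4530, (cx,cy)=(1.0000,0.0000)
member 2 (1-2): L=4.1849, (cx,cy)=(0.3317,-0.9434)
member 3 (1-3): L=3.1443, (cx,cy)=(0.9910,0.1339)
member 4 (2-3): L=4.6983, (cx,cy)=(0.3678,0.9299)
member 5 (2-4): L=3.7470, (cx,cy)=(1.0000,0.0000)
member 6 (3-4): L=4.8130, (cx,cy)=(0.4195,-0.9078)
solve A·x = −loads:
  F[0-1] = -2731.8980 N (compression)
  F[0-2] = +1195.4861 N (tension)
  F[1-2] = +2276.5319 N (tension)
  F[1-3] = -2039.5982 N (compression)
  F[2-3] = +2665.2522 N (tension)
  F[2-4] = +1159.9860 N (tension)
  F[3-4] = -2765.2098 N (compression)
  Rx@0 = +70.6900 N
  Ry@0 = +2420.7570 N
  Ry@4 = +2510.1430 N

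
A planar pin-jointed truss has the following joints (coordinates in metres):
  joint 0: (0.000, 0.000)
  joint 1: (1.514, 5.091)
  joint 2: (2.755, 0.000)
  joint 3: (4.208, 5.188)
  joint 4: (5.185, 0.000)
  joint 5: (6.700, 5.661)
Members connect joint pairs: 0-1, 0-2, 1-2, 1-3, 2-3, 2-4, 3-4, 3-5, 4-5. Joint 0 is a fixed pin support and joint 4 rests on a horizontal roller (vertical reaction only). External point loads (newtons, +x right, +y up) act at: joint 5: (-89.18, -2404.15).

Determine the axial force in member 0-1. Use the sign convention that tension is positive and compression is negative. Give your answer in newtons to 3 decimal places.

631.290

N=6 nodes, M=9 members, R=3 reactions → 2N=12, M+R=12
member 0 (0-1): L=5.3114, (cx,cy)=(0.2850,0.9585)
member 1 (0-2): L=2.7550, (cx,cy)=(1.0000,0.0000)
member 2 (1-2): L=5.2401, (cx,cy)=(0.2368,-0.9716)
member 3 (1-3): L=2.6957, (cx,cy)=(0.9994,0.0360)
member 4 (2-3): L=5.3876, (cx,cy)=(0.2697,0.9629)
member 5 (2-4): L=2.4300, (cx,cy)=(1.0000,0.0000)
member 6 (3-4): L=5.2792, (cx,cy)=(0.1851,-0.9827)
member 7 (3-5): L=2.5365, (cx,cy)=(0.9825,0.1865)
member 8 (4-5): L=5.8602, (cx,cy)=(0.2585,0.9660)
solve A·x = −loads:
  F[0-1] = +631.2897 N (tension)
  F[0-2] = -269.1290 N (compression)
  F[1-2] = -610.7877 N (compression)
  F[1-3] = +324.8114 N (tension)
  F[2-3] = +616.2456 N (tension)
  F[2-4] = -579.9775 N (compression)
  F[3-4] = -502.9628 N (compression)
  F[3-5] = +594.3035 N (tension)
  F[4-5] = -2603.4794 N (compression)
  Rx@0 = +89.1800 N
  Ry@0 = -605.0992 N
  Ry@4 = +3009.2492 N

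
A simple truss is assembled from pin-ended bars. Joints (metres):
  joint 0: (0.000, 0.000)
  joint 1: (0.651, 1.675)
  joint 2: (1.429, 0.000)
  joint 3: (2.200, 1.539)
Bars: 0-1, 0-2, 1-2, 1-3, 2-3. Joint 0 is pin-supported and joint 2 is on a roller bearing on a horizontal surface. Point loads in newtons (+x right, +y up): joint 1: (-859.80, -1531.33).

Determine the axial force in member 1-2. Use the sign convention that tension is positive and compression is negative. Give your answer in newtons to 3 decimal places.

N=4 nodes, M=5 members, R=3 reactions → 2N=8, M+R=8
member 0 (0-1): L=1.7971, (cx,cy)=(0.3623,0.9321)
member 1 (0-2): L=1.4290, (cx,cy)=(1.0000,0.0000)
member 2 (1-2): L=1.8469, (cx,cy)=(0.4213,-0.9069)
member 3 (1-3): L=1.5550, (cx,cy)=(0.9962,-0.0875)
member 4 (2-3): L=1.7213, (cx,cy)=(0.4479,0.8941)
solve A·x = −loads:
  F[0-1] = -1975.7208 N (compression)
  F[0-2] = -144.0788 N (compression)
  F[1-2] = +342.0232 N (tension)
  F[1-3] = -0.0000 N (tension)
  F[2-3] = +0.0000 N (tension)
  Rx@0 = +859.8000 N
  Ry@0 = +1841.5254 N
  Ry@2 = -310.1954 N

342.023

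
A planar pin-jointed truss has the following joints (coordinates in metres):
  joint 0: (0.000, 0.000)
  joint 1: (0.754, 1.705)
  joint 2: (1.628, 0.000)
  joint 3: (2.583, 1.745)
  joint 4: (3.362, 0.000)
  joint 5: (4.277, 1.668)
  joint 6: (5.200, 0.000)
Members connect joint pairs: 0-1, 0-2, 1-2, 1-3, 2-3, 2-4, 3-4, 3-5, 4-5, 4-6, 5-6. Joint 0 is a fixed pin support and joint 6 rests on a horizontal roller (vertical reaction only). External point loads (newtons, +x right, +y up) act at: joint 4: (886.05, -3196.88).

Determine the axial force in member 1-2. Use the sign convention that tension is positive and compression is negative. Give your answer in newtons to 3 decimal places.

N=7 nodes, M=11 members, R=3 reactions → 2N=14, M+R=14
member 0 (0-1): L=1.8643, (cx,cy)=(0.4044,0.9146)
member 1 (0-2): L=1.6280, (cx,cy)=(1.0000,0.0000)
member 2 (1-2): L=1.9160, (cx,cy)=(0.4562,-0.8899)
member 3 (1-3): L=1.8294, (cx,cy)=(0.9998,0.0219)
member 4 (2-3): L=1.9892, (cx,cy)=(0.4801,0.8772)
member 5 (2-4): L=1.7340, (cx,cy)=(1.0000,0.0000)
member 6 (3-4): L=1.9110, (cx,cy)=(0.4076,-0.9131)
member 7 (3-5): L=1.6957, (cx,cy)=(0.9990,-0.0454)
member 8 (4-5): L=1.9025, (cx,cy)=(0.4809,0.8767)
member 9 (4-6): L=1.8380, (cx,cy)=(1.0000,0.0000)
member 10 (5-6): L=1.9063, (cx,cy)=(0.4842,-0.8750)
solve A·x = −loads:
  F[0-1] = -1235.5358 N (compression)
  F[0-2] = +1385.7570 N (tension)
  F[1-2] = +1243.5638 N (tension)
  F[1-3] = -1067.2365 N (compression)
  F[2-3] = -1261.5267 N (compression)
  F[2-4] = +2558.6707 N (tension)
  F[3-4] = +1348.0729 N (tension)
  F[3-5] = -2224.4477 N (compression)
  F[4-5] = +2242.2620 N (tension)
  F[4-6] = +1143.7375 N (tension)
  F[5-6] = -2362.2522 N (compression)
  Rx@0 = -886.0500 N
  Ry@0 = +1129.9741 N
  Ry@6 = +2066.9059 N

1243.564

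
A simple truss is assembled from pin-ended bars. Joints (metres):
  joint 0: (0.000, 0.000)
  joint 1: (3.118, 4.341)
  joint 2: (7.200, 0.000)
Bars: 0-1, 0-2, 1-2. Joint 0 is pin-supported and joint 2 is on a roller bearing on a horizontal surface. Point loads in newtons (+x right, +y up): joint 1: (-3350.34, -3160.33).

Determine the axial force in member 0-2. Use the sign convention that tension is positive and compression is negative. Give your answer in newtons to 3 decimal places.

-612.514

N=3 nodes, M=3 members, R=3 reactions → 2N=6, M+R=6
member 0 (0-1): L=5.3447, (cx,cy)=(0.5834,0.8122)
member 1 (0-2): L=7.2000, (cx,cy)=(1.0000,0.0000)
member 2 (1-2): L=5.9588, (cx,cy)=(0.6850,-0.7285)
solve A·x = −loads:
  F[0-1] = -4693.0593 N (compression)
  F[0-2] = -612.5138 N (compression)
  F[1-2] = +894.1284 N (tension)
  Rx@0 = +3350.3400 N
  Ry@0 = +3811.7074 N
  Ry@2 = -651.3774 N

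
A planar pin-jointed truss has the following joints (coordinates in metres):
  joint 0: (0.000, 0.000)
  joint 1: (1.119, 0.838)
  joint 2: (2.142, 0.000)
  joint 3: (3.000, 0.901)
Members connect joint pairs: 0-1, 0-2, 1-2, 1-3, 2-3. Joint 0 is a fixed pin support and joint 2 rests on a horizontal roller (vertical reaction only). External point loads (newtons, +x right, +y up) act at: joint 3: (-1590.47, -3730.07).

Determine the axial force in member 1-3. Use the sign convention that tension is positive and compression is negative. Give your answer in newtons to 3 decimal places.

2027.344

N=4 nodes, M=5 members, R=3 reactions → 2N=8, M+R=8
member 0 (0-1): L=1.3980, (cx,cy)=(0.8004,0.5994)
member 1 (0-2): L=2.1420, (cx,cy)=(1.0000,0.0000)
member 2 (1-2): L=1.3224, (cx,cy)=(0.7736,-0.6337)
member 3 (1-3): L=1.8821, (cx,cy)=(0.9994,0.0335)
member 4 (2-3): L=1.2442, (cx,cy)=(0.6896,0.7242)
solve A·x = −loads:
  F[0-1] = +1376.4973 N (tension)
  F[0-2] = -2692.2583 N (compression)
  F[1-2] = -1194.9790 N (compression)
  F[1-3] = +2027.3442 N (tension)
  F[2-3] = -5244.4884 N (compression)
  Rx@0 = +1590.4700 N
  Ry@0 = -825.1105 N
  Ry@2 = +4555.1805 N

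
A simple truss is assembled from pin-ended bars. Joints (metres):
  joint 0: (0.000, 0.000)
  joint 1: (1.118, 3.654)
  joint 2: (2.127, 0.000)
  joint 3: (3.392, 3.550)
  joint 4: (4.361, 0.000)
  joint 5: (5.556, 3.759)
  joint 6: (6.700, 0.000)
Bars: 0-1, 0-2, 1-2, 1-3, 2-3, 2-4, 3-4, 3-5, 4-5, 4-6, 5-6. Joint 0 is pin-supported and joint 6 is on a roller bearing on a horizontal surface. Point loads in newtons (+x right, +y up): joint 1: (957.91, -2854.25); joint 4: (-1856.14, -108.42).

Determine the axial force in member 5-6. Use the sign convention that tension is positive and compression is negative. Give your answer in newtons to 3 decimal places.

-1117.686

N=7 nodes, M=11 members, R=3 reactions → 2N=14, M+R=14
member 0 (0-1): L=3.8212, (cx,cy)=(0.2926,0.9562)
member 1 (0-2): L=2.1270, (cx,cy)=(1.0000,0.0000)
member 2 (1-2): L=3.7908, (cx,cy)=(0.2662,-0.9639)
member 3 (1-3): L=2.2764, (cx,cy)=(0.9990,-0.0457)
member 4 (2-3): L=3.7687, (cx,cy)=(0.3357,0.9420)
member 5 (2-4): L=2.2340, (cx,cy)=(1.0000,0.0000)
member 6 (3-4): L=3.6799, (cx,cy)=(0.2633,-0.9647)
member 7 (3-5): L=2.1741, (cx,cy)=(0.9954,0.0961)
member 8 (4-5): L=3.9444, (cx,cy)=(0.3030,0.9530)
member 9 (4-6): L=2.3390, (cx,cy)=(1.0000,0.0000)
member 10 (5-6): L=3.9292, (cx,cy)=(0.2912,-0.9567)
solve A·x = −loads:
  F[0-1] = -1980.0485 N (compression)
  F[0-2] = -318.9123 N (compression)
  F[1-2] = -935.6859 N (compression)
  F[1-3] = -1289.5188 N (compression)
  F[2-3] = +957.4824 N (tension)
  F[2-4] = -889.3600 N (compression)
  F[3-4] = -1064.7156 N (compression)
  F[3-5] = -689.6084 N (compression)
  F[4-5] = +1191.5595 N (tension)
  F[4-6] = +325.4161 N (tension)
  F[5-6] = -1117.6864 N (compression)
  Rx@0 = +898.2300 N
  Ry@0 = +1893.4052 N
  Ry@6 = +1069.2648 N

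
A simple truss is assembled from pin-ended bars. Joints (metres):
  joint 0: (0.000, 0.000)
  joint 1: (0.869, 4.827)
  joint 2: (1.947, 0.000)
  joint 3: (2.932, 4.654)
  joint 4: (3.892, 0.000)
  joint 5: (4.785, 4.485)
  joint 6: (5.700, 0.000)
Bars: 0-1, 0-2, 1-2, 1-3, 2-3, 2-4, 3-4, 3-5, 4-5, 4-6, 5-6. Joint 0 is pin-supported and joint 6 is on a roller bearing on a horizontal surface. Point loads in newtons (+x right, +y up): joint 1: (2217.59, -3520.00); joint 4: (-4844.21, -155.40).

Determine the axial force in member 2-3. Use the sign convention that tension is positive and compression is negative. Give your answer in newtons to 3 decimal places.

N=7 nodes, M=11 members, R=3 reactions → 2N=14, M+R=14
member 0 (0-1): L=4.9046, (cx,cy)=(0.1772,0.9842)
member 1 (0-2): L=1.9470, (cx,cy)=(1.0000,0.0000)
member 2 (1-2): L=4.9459, (cx,cy)=(0.2180,-0.9760)
member 3 (1-3): L=2.0702, (cx,cy)=(0.9965,-0.0836)
member 4 (2-3): L=4.7571, (cx,cy)=(0.2071,0.9783)
member 5 (2-4): L=1.9450, (cx,cy)=(1.0000,0.0000)
member 6 (3-4): L=4.7520, (cx,cy)=(0.2020,-0.9794)
member 7 (3-5): L=1.8607, (cx,cy)=(0.9959,-0.0908)
member 8 (4-5): L=4.5730, (cx,cy)=(0.1953,0.9807)
member 9 (4-6): L=1.8080, (cx,cy)=(1.0000,0.0000)
member 10 (5-6): L=4.5774, (cx,cy)=(0.1999,-0.9798)
solve A·x = −loads:
  F[0-1] = -1173.2605 N (compression)
  F[0-2] = -2418.7409 N (compression)
  F[1-2] = -2257.4399 N (compression)
  F[1-3] = -1940.2284 N (compression)
  F[2-3] = +2251.9707 N (tension)
  F[2-4] = -3377.0591 N (compression)
  F[3-4] = -2322.1592 N (compression)
  F[3-5] = -1002.1681 N (compression)
  F[4-5] = +2477.3721 N (tension)
  F[4-6] = +514.2570 N (tension)
  F[5-6] = -2572.6253 N (compression)
  Rx@0 = +2626.6200 N
  Ry@0 = +1154.6976 N
  Ry@6 = +2520.7024 N

2251.971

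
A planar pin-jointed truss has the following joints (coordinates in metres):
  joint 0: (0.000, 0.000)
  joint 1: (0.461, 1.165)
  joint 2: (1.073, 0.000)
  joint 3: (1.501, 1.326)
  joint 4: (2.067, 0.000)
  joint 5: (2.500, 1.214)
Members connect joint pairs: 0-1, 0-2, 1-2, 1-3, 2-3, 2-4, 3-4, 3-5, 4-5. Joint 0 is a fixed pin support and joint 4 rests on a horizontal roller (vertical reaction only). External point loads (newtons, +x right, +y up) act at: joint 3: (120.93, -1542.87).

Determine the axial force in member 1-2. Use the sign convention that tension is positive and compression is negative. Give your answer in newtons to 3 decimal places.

338.224

N=6 nodes, M=9 members, R=3 reactions → 2N=12, M+R=12
member 0 (0-1): L=1.2529, (cx,cy)=(0.3679,0.9298)
member 1 (0-2): L=1.0730, (cx,cy)=(1.0000,0.0000)
member 2 (1-2): L=1.3160, (cx,cy)=(0.4651,-0.8853)
member 3 (1-3): L=1.0524, (cx,cy)=(0.9882,0.1530)
member 4 (2-3): L=1.3934, (cx,cy)=(0.3072,0.9517)
member 5 (2-4): L=0.9940, (cx,cy)=(1.0000,0.0000)
member 6 (3-4): L=1.4417, (cx,cy)=(0.3926,-0.9197)
member 7 (3-5): L=1.0053, (cx,cy)=(0.9938,-0.1114)
member 8 (4-5): L=1.2889, (cx,cy)=(0.3359,0.9419)
solve A·x = −loads:
  F[0-1] = -370.9230 N (compression)
  F[0-2] = +257.4103 N (tension)
  F[1-2] = +338.2238 N (tension)
  F[1-3] = -297.2731 N (compression)
  F[2-3] = -314.6341 N (compression)
  F[2-4] = +511.3501 N (tension)
  F[3-4] = -1302.5389 N (compression)
  F[3-5] = -0.0000 N (tension)
  F[4-5] = +0.0000 N (tension)
  Rx@0 = -120.9300 N
  Ry@0 = +344.9014 N
  Ry@4 = +1197.9686 N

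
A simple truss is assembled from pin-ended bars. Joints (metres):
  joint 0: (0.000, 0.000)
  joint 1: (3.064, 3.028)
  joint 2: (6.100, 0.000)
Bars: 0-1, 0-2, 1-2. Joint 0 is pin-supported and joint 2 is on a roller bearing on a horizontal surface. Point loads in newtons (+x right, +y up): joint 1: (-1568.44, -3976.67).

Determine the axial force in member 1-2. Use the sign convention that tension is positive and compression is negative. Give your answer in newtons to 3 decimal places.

N=3 nodes, M=3 members, R=3 reactions → 2N=6, M+R=6
member 0 (0-1): L=4.3078, (cx,cy)=(0.7113,0.7029)
member 1 (0-2): L=6.1000, (cx,cy)=(1.0000,0.0000)
member 2 (1-2): L=4.2879, (cx,cy)=(0.7080,-0.7062)
solve A·x = −loads:
  F[0-1] = -3923.3305 N (compression)
  F[0-2] = +1222.1188 N (tension)
  F[1-2] = -1726.0613 N (compression)
  Rx@0 = +1568.4400 N
  Ry@0 = +2757.7715 N
  Ry@2 = +1218.8985 N

-1726.061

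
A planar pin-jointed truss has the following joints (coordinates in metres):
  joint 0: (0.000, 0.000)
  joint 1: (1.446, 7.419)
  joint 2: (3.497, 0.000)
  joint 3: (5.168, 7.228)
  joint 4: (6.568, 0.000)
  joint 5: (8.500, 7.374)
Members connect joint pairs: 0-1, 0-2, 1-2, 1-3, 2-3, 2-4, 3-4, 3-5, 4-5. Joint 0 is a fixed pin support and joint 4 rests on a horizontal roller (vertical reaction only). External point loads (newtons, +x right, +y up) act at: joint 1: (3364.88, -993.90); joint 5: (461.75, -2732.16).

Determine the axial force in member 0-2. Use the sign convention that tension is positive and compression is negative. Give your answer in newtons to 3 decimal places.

2979.210

N=6 nodes, M=9 members, R=3 reactions → 2N=12, M+R=12
member 0 (0-1): L=7.5586, (cx,cy)=(0.1913,0.9815)
member 1 (0-2): L=3.4970, (cx,cy)=(1.0000,0.0000)
member 2 (1-2): L=7.6973, (cx,cy)=(0.2665,-0.9638)
member 3 (1-3): L=3.7269, (cx,cy)=(0.9987,-0.0512)
member 4 (2-3): L=7.4186, (cx,cy)=(0.2252,0.9743)
member 5 (2-4): L=3.0710, (cx,cy)=(1.0000,0.0000)
member 6 (3-4): L=7.3623, (cx,cy)=(0.1902,-0.9818)
member 7 (3-5): L=3.3352, (cx,cy)=(0.9990,0.0438)
member 8 (4-5): L=7.6229, (cx,cy)=(0.2534,0.9673)
solve A·x = −loads:
  F[0-1] = +4429.6768 N (tension)
  F[0-2] = +2979.2098 N (tension)
  F[1-2] = -5485.9235 N (compression)
  F[1-3] = -1057.0825 N (compression)
  F[2-3] = +5427.0504 N (tension)
  F[2-4] = +295.0360 N (tension)
  F[3-4] = -5387.8743 N (compression)
  F[3-5] = +1192.3993 N (tension)
  F[4-5] = -2878.3378 N (compression)
  Rx@0 = -3826.6300 N
  Ry@0 = -4347.8634 N
  Ry@4 = +8073.9234 N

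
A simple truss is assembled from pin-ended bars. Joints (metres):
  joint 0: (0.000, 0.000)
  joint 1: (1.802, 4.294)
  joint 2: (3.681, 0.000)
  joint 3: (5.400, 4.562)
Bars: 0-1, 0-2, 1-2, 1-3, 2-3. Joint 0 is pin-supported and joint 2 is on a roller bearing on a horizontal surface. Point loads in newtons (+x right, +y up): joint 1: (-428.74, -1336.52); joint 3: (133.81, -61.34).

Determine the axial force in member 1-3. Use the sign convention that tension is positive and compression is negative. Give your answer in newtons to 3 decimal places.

N=4 nodes, M=5 members, R=3 reactions → 2N=8, M+R=8
member 0 (0-1): L=4.6568, (cx,cy)=(0.3870,0.9221)
member 1 (0-2): L=3.6810, (cx,cy)=(1.0000,0.0000)
member 2 (1-2): L=4.6871, (cx,cy)=(0.4009,-0.9161)
member 3 (1-3): L=3.6080, (cx,cy)=(0.9972,0.0743)
member 4 (2-3): L=4.8751, (cx,cy)=(0.3526,0.9358)
solve A·x = −loads:
  F[0-1] = -1071.3599 N (compression)
  F[0-2] = +119.6459 N (tension)
  F[1-2] = -367.4134 N (compression)
  F[1-3] = +161.9022 N (tension)
  F[2-3] = -78.4017 N (compression)
  Rx@0 = +294.9300 N
  Ry@0 = +987.8962 N
  Ry@2 = +409.9638 N

161.902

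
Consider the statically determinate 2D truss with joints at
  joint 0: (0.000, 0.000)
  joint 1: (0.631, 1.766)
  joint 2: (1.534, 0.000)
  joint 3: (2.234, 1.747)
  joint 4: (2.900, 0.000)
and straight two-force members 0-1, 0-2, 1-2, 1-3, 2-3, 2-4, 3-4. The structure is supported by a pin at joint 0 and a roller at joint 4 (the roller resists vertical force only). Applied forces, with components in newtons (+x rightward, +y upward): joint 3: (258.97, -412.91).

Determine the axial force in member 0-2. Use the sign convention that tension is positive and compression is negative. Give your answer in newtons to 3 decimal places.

237.110

N=5 nodes, M=7 members, R=3 reactions → 2N=10, M+R=10
member 0 (0-1): L=1.8753, (cx,cy)=(0.3365,0.9417)
member 1 (0-2): L=1.5340, (cx,cy)=(1.0000,0.0000)
member 2 (1-2): L=1.9835, (cx,cy)=(0.4553,-0.8904)
member 3 (1-3): L=1.6031, (cx,cy)=(0.9999,-0.0119)
member 4 (2-3): L=1.8820, (cx,cy)=(0.3719,0.9283)
member 5 (2-4): L=1.3660, (cx,cy)=(1.0000,0.0000)
member 6 (3-4): L=1.8696, (cx,cy)=(0.3562,-0.9344)
solve A·x = −loads:
  F[0-1] = +64.9682 N (tension)
  F[0-2] = +237.1100 N (tension)
  F[1-2] = -69.4260 N (compression)
  F[1-3] = +53.4707 N (tension)
  F[2-3] = +66.5914 N (tension)
  F[2-4] = +180.7350 N (tension)
  F[3-4] = -507.3723 N (compression)
  Rx@0 = -258.9700 N
  Ry@0 = -61.1802 N
  Ry@4 = +474.0902 N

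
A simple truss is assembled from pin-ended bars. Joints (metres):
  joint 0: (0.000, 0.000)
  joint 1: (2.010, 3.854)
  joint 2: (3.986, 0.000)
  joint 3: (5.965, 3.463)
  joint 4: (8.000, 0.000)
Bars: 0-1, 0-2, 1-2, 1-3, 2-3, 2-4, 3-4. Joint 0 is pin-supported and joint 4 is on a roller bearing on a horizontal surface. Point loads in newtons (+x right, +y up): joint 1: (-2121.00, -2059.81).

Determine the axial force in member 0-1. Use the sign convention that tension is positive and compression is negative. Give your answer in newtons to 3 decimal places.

-2891.839

N=5 nodes, M=7 members, R=3 reactions → 2N=10, M+R=10
member 0 (0-1): L=4.3467, (cx,cy)=(0.4624,0.8867)
member 1 (0-2): L=3.9860, (cx,cy)=(1.0000,0.0000)
member 2 (1-2): L=4.3310, (cx,cy)=(0.4562,-0.8899)
member 3 (1-3): L=3.9743, (cx,cy)=(0.9951,-0.0984)
member 4 (2-3): L=3.9886, (cx,cy)=(0.4962,0.8682)
member 5 (2-4): L=4.0140, (cx,cy)=(1.0000,0.0000)
member 6 (3-4): L=4.0167, (cx,cy)=(0.5066,-0.8622)
solve A·x = −loads:
  F[0-1] = -2891.8394 N (compression)
  F[0-2] = -783.7427 N (compression)
  F[1-2] = +505.2164 N (tension)
  F[1-3] = +555.9390 N (tension)
  F[2-3] = -517.8017 N (compression)
  F[2-4] = -296.3264 N (compression)
  F[3-4] = +584.8863 N (tension)
  Rx@0 = +2121.0000 N
  Ry@0 = +2564.0745 N
  Ry@4 = -504.2645 N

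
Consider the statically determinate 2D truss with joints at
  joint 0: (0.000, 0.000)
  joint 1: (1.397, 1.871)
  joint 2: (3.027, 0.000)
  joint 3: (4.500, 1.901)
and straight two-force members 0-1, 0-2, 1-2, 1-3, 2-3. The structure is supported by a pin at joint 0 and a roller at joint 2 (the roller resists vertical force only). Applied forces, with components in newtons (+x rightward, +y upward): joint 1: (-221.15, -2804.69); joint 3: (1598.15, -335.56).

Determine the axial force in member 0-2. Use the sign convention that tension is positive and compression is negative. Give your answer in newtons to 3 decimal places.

1735.420

N=4 nodes, M=5 members, R=3 reactions → 2N=8, M+R=8
member 0 (0-1): L=2.3350, (cx,cy)=(0.5983,0.8013)
member 1 (0-2): L=3.0270, (cx,cy)=(1.0000,0.0000)
member 2 (1-2): L=2.4814, (cx,cy)=(0.6569,-0.7540)
member 3 (1-3): L=3.1031, (cx,cy)=(1.0000,0.0097)
member 4 (2-3): L=2.4049, (cx,cy)=(0.6125,0.7905)
solve A·x = −loads:
  F[0-1] = -599.0778 N (compression)
  F[0-2] = +1735.4196 N (tension)
  F[1-2] = -3059.1051 N (compression)
  F[1-3] = +1872.2732 N (tension)
  F[2-3] = -447.4050 N (compression)
  Rx@0 = -1377.0000 N
  Ry@0 = +480.0308 N
  Ry@2 = +2660.2192 N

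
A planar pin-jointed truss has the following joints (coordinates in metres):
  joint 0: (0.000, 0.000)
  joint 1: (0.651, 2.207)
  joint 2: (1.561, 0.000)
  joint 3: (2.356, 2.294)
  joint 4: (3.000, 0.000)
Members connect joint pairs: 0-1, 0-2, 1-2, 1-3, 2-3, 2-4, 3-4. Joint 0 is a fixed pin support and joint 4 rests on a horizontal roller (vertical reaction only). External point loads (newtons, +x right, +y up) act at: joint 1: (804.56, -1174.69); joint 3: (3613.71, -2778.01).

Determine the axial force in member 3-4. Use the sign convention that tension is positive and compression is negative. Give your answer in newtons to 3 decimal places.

N=5 nodes, M=7 members, R=3 reactions → 2N=10, M+R=10
member 0 (0-1): L=2.3010, (cx,cy)=(0.2829,0.9591)
member 1 (0-2): L=1.5610, (cx,cy)=(1.0000,0.0000)
member 2 (1-2): L=2.3872, (cx,cy)=(0.3812,-0.9245)
member 3 (1-3): L=1.7072, (cx,cy)=(0.9987,0.0510)
member 4 (2-3): L=2.4279, (cx,cy)=(0.3275,0.9449)
member 5 (2-4): L=1.4390, (cx,cy)=(1.0000,0.0000)
member 6 (3-4): L=2.3827, (cx,cy)=(0.2703,-0.9628)
solve A·x = −loads:
  F[0-1] = +1917.3801 N (tension)
  F[0-2] = +3875.8064 N (tension)
  F[1-2] = -3206.8623 N (compression)
  F[1-3] = +961.5838 N (tension)
  F[2-3] = +3137.7179 N (tension)
  F[2-4] = +1625.9296 N (tension)
  F[3-4] = -6015.6409 N (compression)
  Rx@0 = -4418.2700 N
  Ry@0 = -1839.0431 N
  Ry@4 = +5791.7431 N

-6015.641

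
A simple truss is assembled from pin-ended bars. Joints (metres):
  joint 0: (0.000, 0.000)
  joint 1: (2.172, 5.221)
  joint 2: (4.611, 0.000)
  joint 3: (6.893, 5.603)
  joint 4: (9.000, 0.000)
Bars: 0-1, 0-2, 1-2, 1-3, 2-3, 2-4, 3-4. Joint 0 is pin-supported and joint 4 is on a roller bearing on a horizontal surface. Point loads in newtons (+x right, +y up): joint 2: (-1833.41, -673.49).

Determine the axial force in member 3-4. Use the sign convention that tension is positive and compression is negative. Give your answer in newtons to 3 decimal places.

N=5 nodes, M=7 members, R=3 reactions → 2N=10, M+R=10
member 0 (0-1): L=5.6548, (cx,cy)=(0.3841,0.9233)
member 1 (0-2): L=4.6110, (cx,cy)=(1.0000,0.0000)
member 2 (1-2): L=5.7626, (cx,cy)=(0.4232,-0.9060)
member 3 (1-3): L=4.7364, (cx,cy)=(0.9967,0.0807)
member 4 (2-3): L=6.0499, (cx,cy)=(0.3772,0.9261)
member 5 (2-4): L=4.3890, (cx,cy)=(1.0000,0.0000)
member 6 (3-4): L=5.9861, (cx,cy)=(0.3520,-0.9360)
solve A·x = −loads:
  F[0-1] = -355.7259 N (compression)
  F[0-2] = -1696.7755 N (compression)
  F[1-2] = +337.5474 N (tension)
  F[1-3] = -280.4137 N (compression)
  F[2-3] = +396.9917 N (tension)
  F[2-4] = +129.7561 N (tension)
  F[3-4] = -368.6422 N (compression)
  Rx@0 = +1833.4100 N
  Ry@0 = +328.4386 N
  Ry@4 = +345.0514 N

-368.642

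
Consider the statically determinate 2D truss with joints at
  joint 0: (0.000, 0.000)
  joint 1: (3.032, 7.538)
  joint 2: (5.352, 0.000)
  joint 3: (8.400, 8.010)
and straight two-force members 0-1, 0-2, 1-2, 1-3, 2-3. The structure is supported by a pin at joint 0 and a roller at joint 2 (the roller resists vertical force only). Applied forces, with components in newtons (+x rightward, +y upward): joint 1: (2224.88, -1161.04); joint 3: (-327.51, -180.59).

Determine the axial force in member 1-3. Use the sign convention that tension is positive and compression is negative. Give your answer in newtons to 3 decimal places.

N=4 nodes, M=5 members, R=3 reactions → 2N=8, M+R=8
member 0 (0-1): L=8.1249, (cx,cy)=(0.3732,0.9278)
member 1 (0-2): L=5.3520, (cx,cy)=(1.0000,0.0000)
member 2 (1-2): L=7.8869, (cx,cy)=(0.2942,-0.9558)
member 3 (1-3): L=5.3887, (cx,cy)=(0.9962,0.0876)
member 4 (2-3): L=8.5703, (cx,cy)=(0.3556,0.9346)
solve A·x = −loads:
  F[0-1] = +2417.6621 N (tension)
  F[0-2] = +995.1650 N (tension)
  F[1-2] = -3586.2646 N (compression)
  F[1-3] = -268.7828 N (compression)
  F[2-3] = -168.0331 N (compression)
  Rx@0 = -1897.3700 N
  Ry@0 = -2243.0149 N
  Ry@2 = +3584.6449 N

-268.783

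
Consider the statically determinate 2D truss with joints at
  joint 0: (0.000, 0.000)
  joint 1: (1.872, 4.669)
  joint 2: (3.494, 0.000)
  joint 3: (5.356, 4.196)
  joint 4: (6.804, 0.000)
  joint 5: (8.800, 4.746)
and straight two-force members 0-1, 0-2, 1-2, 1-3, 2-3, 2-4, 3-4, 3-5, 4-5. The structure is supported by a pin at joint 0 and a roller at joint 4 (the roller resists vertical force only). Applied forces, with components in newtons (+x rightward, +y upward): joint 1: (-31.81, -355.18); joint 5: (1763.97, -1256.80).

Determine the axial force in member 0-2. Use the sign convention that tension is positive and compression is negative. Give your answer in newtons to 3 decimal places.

N=6 nodes, M=9 members, R=3 reactions → 2N=12, M+R=12
member 0 (0-1): L=5.0303, (cx,cy)=(0.3721,0.9282)
member 1 (0-2): L=3.4940, (cx,cy)=(1.0000,0.0000)
member 2 (1-2): L=4.9427, (cx,cy)=(0.3282,-0.9446)
member 3 (1-3): L=3.5160, (cx,cy)=(0.9909,-0.1345)
member 4 (2-3): L=4.5906, (cx,cy)=(0.4056,0.9140)
member 5 (2-4): L=3.3100, (cx,cy)=(1.0000,0.0000)
member 6 (3-4): L=4.4388, (cx,cy)=(0.3262,-0.9453)
member 7 (3-5): L=3.4876, (cx,cy)=(0.9875,0.1577)
member 8 (4-5): L=5.1486, (cx,cy)=(0.3877,0.9218)
solve A·x = −loads:
  F[0-1] = +1421.9600 N (tension)
  F[0-2] = +1202.9852 N (tension)
  F[1-2] = -1945.5912 N (compression)
  F[1-3] = +1210.4528 N (tension)
  F[2-3] = +2010.6766 N (tension)
  F[2-4] = -251.0356 N (compression)
  F[3-4] = -1356.7536 N (compression)
  F[3-5] = +2488.7374 N (tension)
  F[4-5] = -1789.1952 N (compression)
  Rx@0 = -1732.1600 N
  Ry@0 = -1319.8274 N
  Ry@4 = +2931.8074 N

1202.985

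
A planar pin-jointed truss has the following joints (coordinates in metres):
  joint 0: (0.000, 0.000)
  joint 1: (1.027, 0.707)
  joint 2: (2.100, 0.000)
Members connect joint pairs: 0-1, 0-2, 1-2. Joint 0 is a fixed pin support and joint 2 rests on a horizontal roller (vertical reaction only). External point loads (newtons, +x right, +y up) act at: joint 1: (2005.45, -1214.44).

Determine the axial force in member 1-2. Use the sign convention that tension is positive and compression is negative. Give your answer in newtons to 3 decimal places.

-2306.582

N=3 nodes, M=3 members, R=3 reactions → 2N=6, M+R=6
member 0 (0-1): L=1.2468, (cx,cy)=(0.8237,0.5670)
member 1 (0-2): L=2.1000, (cx,cy)=(1.0000,0.0000)
member 2 (1-2): L=1.2850, (cx,cy)=(0.8350,-0.5502)
solve A·x = −loads:
  F[0-1] = +96.3728 N (tension)
  F[0-2] = +1926.0686 N (tension)
  F[1-2] = -2306.5824 N (compression)
  Rx@0 = -2005.4500 N
  Ry@0 = -54.6472 N
  Ry@2 = +1269.0872 N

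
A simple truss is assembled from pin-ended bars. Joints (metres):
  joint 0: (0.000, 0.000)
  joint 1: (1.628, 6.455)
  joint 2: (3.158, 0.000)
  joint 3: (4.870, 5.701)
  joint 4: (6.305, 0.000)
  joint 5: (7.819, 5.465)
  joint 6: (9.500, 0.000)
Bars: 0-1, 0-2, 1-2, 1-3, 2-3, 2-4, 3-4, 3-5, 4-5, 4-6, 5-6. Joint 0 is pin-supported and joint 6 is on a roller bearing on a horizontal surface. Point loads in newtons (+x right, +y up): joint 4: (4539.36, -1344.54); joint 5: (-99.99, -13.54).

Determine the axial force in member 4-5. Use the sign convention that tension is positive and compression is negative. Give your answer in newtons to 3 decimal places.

N=7 nodes, M=11 members, R=3 reactions → 2N=14, M+R=14
member 0 (0-1): L=6.6571, (cx,cy)=(0.2445,0.9696)
member 1 (0-2): L=3.1580, (cx,cy)=(1.0000,0.0000)
member 2 (1-2): L=6.6338, (cx,cy)=(0.2306,-0.9730)
member 3 (1-3): L=3.3285, (cx,cy)=(0.9740,-0.2265)
member 4 (2-3): L=5.9525, (cx,cy)=(0.2876,0.9577)
member 5 (2-4): L=3.1470, (cx,cy)=(1.0000,0.0000)
member 6 (3-4): L=5.8788, (cx,cy)=(0.2441,-0.9698)
member 7 (3-5): L=2.9584, (cx,cy)=(0.9968,-0.0798)
member 8 (4-5): L=5.6708, (cx,cy)=(0.2670,0.9637)
member 9 (4-6): L=3.1950, (cx,cy)=(1.0000,0.0000)
member 10 (5-6): L=5.7177, (cx,cy)=(0.2940,-0.9558)
solve A·x = −loads:
  F[0-1] = -528.1426 N (compression)
  F[0-2] = +4568.5271 N (tension)
  F[1-2] = +589.6720 N (tension)
  F[1-3] = -272.2331 N (compression)
  F[2-3] = -599.0874 N (compression)
  F[2-4] = +4876.8298 N (tension)
  F[3-4] = +575.7793 N (tension)
  F[3-5] = -579.8533 N (compression)
  F[4-5] = +815.7888 N (tension)
  F[4-6] = +260.2162 N (tension)
  F[5-6] = -885.0897 N (compression)
  Rx@0 = -4439.3700 N
  Ry@0 = +512.1065 N
  Ry@6 = +845.9735 N

815.789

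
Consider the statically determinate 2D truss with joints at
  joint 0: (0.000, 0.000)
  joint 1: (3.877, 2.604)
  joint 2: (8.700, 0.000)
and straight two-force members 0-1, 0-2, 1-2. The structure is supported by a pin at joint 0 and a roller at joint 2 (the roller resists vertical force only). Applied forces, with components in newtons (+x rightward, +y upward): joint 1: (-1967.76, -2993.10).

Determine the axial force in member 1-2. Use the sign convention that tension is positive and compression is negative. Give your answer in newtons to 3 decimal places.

N=3 nodes, M=3 members, R=3 reactions → 2N=6, M+R=6
member 0 (0-1): L=4.6703, (cx,cy)=(0.8301,0.5576)
member 1 (0-2): L=8.7000, (cx,cy)=(1.0000,0.0000)
member 2 (1-2): L=5.4811, (cx,cy)=(0.8799,-0.4751)
solve A·x = −loads:
  F[0-1] = -4032.2799 N (compression)
  F[0-2] = +1379.5757 N (tension)
  F[1-2] = -1567.8112 N (compression)
  Rx@0 = +1967.7600 N
  Ry@0 = +2248.2492 N
  Ry@2 = +744.8508 N

-1567.811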